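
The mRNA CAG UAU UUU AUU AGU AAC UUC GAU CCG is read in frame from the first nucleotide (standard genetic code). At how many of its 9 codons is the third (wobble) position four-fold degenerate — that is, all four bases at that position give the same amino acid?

Codon 1 CAG (Gln): third position 2-fold.
Codon 2 UAU (Tyr): third position 2-fold.
Codon 3 UUU (Phe): third position 2-fold.
Codon 4 AUU (Ile): third position 3-fold.
Codon 5 AGU (Ser): third position 2-fold.
Codon 6 AAC (Asn): third position 2-fold.
Codon 7 UUC (Phe): third position 2-fold.
Codon 8 GAU (Asp): third position 2-fold.
Codon 9 CCG (Pro): third position 4-fold.
Four-fold degenerate third positions: 1.

1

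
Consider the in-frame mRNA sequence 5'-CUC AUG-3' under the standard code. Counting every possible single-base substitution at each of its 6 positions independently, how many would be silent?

3

Codon 1 (CUC, Leu): 3 synonymous substitutions.
Codon 2 (AUG, Met): 0 synonymous substitutions.
Total: 3 + 0 = 3.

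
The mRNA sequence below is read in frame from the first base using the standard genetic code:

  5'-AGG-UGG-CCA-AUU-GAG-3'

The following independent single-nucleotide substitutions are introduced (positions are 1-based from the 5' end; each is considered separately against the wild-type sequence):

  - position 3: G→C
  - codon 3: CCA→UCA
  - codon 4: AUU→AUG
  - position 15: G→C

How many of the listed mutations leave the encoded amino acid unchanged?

0

Codon 1: AGG (Arg) → AGC (Ser) — missense.
Codon 3: CCA (Pro) → UCA (Ser) — missense.
Codon 4: AUU (Ile) → AUG (Met) — missense.
Codon 5: GAG (Glu) → GAC (Asp) — missense.
Synonymous: 0 of 4.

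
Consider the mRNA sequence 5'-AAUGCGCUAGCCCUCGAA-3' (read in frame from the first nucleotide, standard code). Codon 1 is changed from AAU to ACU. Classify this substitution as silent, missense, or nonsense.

missense

Position 2 falls in codon 1: AAU → Asn.
After the substitution the codon is ACU → Thr.
Asn ≠ Thr, so this is a missense mutation.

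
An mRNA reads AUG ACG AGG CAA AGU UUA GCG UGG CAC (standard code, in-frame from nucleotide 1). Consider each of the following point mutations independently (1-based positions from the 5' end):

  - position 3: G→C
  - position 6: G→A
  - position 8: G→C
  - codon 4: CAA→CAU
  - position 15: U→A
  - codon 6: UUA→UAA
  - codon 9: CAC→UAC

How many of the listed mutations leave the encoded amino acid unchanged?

Codon 1: AUG (Met) → AUC (Ile) — missense.
Codon 2: ACG (Thr) → ACA (Thr) — synonymous.
Codon 3: AGG (Arg) → ACG (Thr) — missense.
Codon 4: CAA (Gln) → CAU (His) — missense.
Codon 5: AGU (Ser) → AGA (Arg) — missense.
Codon 6: UUA (Leu) → UAA (Stop) — nonsense.
Codon 9: CAC (His) → UAC (Tyr) — missense.
Synonymous: 1 of 7.

1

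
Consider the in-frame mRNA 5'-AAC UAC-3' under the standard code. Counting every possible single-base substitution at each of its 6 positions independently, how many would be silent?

2

Codon 1 (AAC, Asn): 1 synonymous substitution.
Codon 2 (UAC, Tyr): 1 synonymous substitution.
Total: 1 + 1 = 2.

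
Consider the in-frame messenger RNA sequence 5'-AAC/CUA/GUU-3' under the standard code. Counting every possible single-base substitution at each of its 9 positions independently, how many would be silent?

Codon 1 (AAC, Asn): 1 synonymous substitution.
Codon 2 (CUA, Leu): 4 synonymous substitutions.
Codon 3 (GUU, Val): 3 synonymous substitutions.
Total: 1 + 4 + 3 = 8.

8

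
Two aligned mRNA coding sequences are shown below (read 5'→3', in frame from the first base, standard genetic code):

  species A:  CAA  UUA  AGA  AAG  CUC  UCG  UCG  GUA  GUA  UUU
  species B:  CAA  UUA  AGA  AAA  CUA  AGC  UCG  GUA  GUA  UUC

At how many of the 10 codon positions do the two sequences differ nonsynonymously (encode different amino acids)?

Codon 1: CAA Gln / CAA Gln — identical.
Codon 2: UUA Leu / UUA Leu — identical.
Codon 3: AGA Arg / AGA Arg — identical.
Codon 4: AAG Lys / AAA Lys — synonymous.
Codon 5: CUC Leu / CUA Leu — synonymous.
Codon 6: UCG Ser / AGC Ser — synonymous.
Codon 7: UCG Ser / UCG Ser — identical.
Codon 8: GUA Val / GUA Val — identical.
Codon 9: GUA Val / GUA Val — identical.
Codon 10: UUU Phe / UUC Phe — synonymous.
Nonsynonymous differences: 0.

0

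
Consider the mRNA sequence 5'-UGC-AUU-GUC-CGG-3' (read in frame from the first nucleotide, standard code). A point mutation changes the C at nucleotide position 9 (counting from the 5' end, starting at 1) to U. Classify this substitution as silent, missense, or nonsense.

Position 9 falls in codon 3: GUC → Val.
After the substitution the codon is GUU → Val.
Both encode Val, so the change is synonymous.

silent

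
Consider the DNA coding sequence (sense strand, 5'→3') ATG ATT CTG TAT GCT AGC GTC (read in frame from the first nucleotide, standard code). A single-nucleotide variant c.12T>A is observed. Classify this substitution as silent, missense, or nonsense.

Position 12 falls in codon 4: TAT → Tyr.
After the substitution the codon is TAA → Stop.
The new codon is a stop codon, so this is a nonsense mutation.

nonsense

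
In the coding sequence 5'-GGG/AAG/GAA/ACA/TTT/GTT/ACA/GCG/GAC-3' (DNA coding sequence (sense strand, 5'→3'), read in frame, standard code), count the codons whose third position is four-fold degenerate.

Codon 1 GGG (Gly): third position 4-fold.
Codon 2 AAG (Lys): third position 2-fold.
Codon 3 GAA (Glu): third position 2-fold.
Codon 4 ACA (Thr): third position 4-fold.
Codon 5 TTT (Phe): third position 2-fold.
Codon 6 GTT (Val): third position 4-fold.
Codon 7 ACA (Thr): third position 4-fold.
Codon 8 GCG (Ala): third position 4-fold.
Codon 9 GAC (Asp): third position 2-fold.
Four-fold degenerate third positions: 5.

5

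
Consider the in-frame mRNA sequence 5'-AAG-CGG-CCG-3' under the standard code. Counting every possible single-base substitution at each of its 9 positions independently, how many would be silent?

8

Codon 1 (AAG, Lys): 1 synonymous substitution.
Codon 2 (CGG, Arg): 4 synonymous substitutions.
Codon 3 (CCG, Pro): 3 synonymous substitutions.
Total: 1 + 4 + 3 = 8.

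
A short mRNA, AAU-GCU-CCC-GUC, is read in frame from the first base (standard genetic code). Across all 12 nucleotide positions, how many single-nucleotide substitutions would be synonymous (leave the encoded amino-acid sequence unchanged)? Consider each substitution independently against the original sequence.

Codon 1 (AAU, Asn): 1 synonymous substitution.
Codon 2 (GCU, Ala): 3 synonymous substitutions.
Codon 3 (CCC, Pro): 3 synonymous substitutions.
Codon 4 (GUC, Val): 3 synonymous substitutions.
Total: 1 + 3 + 3 + 3 = 10.

10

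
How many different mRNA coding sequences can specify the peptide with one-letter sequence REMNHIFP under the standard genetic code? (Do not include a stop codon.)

1152

Arg: 6 codons.
Glu: 2 codons.
Met: 1 codon.
Asn: 2 codons.
His: 2 codons.
Ile: 3 codons.
Phe: 2 codons.
Pro: 4 codons.
6 × 2 × 1 × 2 × 2 × 3 × 2 × 4 = 1152.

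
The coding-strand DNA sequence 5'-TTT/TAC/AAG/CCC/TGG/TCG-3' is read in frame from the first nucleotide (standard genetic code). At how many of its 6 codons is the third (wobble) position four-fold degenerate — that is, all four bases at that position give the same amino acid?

2

Codon 1 TTT (Phe): third position 2-fold.
Codon 2 TAC (Tyr): third position 2-fold.
Codon 3 AAG (Lys): third position 2-fold.
Codon 4 CCC (Pro): third position 4-fold.
Codon 5 TGG (Trp): third position 1-fold.
Codon 6 TCG (Ser): third position 4-fold.
Four-fold degenerate third positions: 2.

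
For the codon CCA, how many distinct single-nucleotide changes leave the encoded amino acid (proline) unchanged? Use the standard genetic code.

Position 1: none → 0 synonymous.
Position 2: none → 0 synonymous.
Position 3: CCU, CCC, CCG → 3 synonymous.
Total: 0 + 0 + 3 = 3.

3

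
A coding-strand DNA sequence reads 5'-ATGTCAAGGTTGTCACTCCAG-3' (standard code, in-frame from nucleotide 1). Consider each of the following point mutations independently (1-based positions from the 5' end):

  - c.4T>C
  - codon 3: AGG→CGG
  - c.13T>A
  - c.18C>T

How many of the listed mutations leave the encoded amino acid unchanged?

Codon 2: TCA (Ser) → CCA (Pro) — missense.
Codon 3: AGG (Arg) → CGG (Arg) — synonymous.
Codon 5: TCA (Ser) → ACA (Thr) — missense.
Codon 6: CTC (Leu) → CTT (Leu) — synonymous.
Synonymous: 2 of 4.

2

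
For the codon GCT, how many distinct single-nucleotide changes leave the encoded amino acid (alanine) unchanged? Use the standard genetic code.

Position 1: none → 0 synonymous.
Position 2: none → 0 synonymous.
Position 3: GCC, GCA, GCG → 3 synonymous.
Total: 0 + 0 + 3 = 3.

3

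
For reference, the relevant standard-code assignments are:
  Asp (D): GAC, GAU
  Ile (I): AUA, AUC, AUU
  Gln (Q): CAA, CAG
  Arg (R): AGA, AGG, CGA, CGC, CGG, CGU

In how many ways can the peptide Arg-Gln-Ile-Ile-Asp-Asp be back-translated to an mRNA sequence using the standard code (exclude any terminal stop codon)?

432

Arg: 6 codons.
Gln: 2 codons.
Ile: 3 codons.
Ile: 3 codons.
Asp: 2 codons.
Asp: 2 codons.
6 × 2 × 3 × 3 × 2 × 2 = 432.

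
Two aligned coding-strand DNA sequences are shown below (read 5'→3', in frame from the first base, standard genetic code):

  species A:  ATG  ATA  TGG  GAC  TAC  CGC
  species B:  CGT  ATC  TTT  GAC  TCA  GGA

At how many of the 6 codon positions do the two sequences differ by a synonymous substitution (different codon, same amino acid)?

Codon 1: ATG Met / CGT Arg — nonsynonymous.
Codon 2: ATA Ile / ATC Ile — synonymous.
Codon 3: TGG Trp / TTT Phe — nonsynonymous.
Codon 4: GAC Asp / GAC Asp — identical.
Codon 5: TAC Tyr / TCA Ser — nonsynonymous.
Codon 6: CGC Arg / GGA Gly — nonsynonymous.
Synonymous differences: 1.

1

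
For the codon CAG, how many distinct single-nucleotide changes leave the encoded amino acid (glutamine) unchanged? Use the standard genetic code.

Position 1: none → 0 synonymous.
Position 2: none → 0 synonymous.
Position 3: CAA → 1 synonymous.
Total: 0 + 0 + 1 = 1.

1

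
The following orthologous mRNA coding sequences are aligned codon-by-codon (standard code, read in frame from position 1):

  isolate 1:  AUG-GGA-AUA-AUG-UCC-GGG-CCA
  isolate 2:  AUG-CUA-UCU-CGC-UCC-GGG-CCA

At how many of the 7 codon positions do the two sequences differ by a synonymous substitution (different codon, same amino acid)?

0

Codon 1: AUG Met / AUG Met — identical.
Codon 2: GGA Gly / CUA Leu — nonsynonymous.
Codon 3: AUA Ile / UCU Ser — nonsynonymous.
Codon 4: AUG Met / CGC Arg — nonsynonymous.
Codon 5: UCC Ser / UCC Ser — identical.
Codon 6: GGG Gly / GGG Gly — identical.
Codon 7: CCA Pro / CCA Pro — identical.
Synonymous differences: 0.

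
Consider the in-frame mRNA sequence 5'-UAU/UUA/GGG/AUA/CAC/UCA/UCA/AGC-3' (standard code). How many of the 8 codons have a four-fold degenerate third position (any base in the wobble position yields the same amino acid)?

Codon 1 UAU (Tyr): third position 2-fold.
Codon 2 UUA (Leu): third position 2-fold.
Codon 3 GGG (Gly): third position 4-fold.
Codon 4 AUA (Ile): third position 3-fold.
Codon 5 CAC (His): third position 2-fold.
Codon 6 UCA (Ser): third position 4-fold.
Codon 7 UCA (Ser): third position 4-fold.
Codon 8 AGC (Ser): third position 2-fold.
Four-fold degenerate third positions: 3.

3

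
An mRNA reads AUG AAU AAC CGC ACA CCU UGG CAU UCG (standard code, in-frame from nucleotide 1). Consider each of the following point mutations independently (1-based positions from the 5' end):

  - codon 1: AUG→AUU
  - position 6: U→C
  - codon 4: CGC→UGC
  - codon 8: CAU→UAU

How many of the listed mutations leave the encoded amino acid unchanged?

1

Codon 1: AUG (Met) → AUU (Ile) — missense.
Codon 2: AAU (Asn) → AAC (Asn) — synonymous.
Codon 4: CGC (Arg) → UGC (Cys) — missense.
Codon 8: CAU (His) → UAU (Tyr) — missense.
Synonymous: 1 of 4.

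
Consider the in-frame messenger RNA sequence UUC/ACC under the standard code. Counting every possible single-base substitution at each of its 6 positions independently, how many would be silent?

4

Codon 1 (UUC, Phe): 1 synonymous substitution.
Codon 2 (ACC, Thr): 3 synonymous substitutions.
Total: 1 + 3 = 4.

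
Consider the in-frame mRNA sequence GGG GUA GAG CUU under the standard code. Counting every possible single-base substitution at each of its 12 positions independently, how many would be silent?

10

Codon 1 (GGG, Gly): 3 synonymous substitutions.
Codon 2 (GUA, Val): 3 synonymous substitutions.
Codon 3 (GAG, Glu): 1 synonymous substitution.
Codon 4 (CUU, Leu): 3 synonymous substitutions.
Total: 3 + 3 + 1 + 3 = 10.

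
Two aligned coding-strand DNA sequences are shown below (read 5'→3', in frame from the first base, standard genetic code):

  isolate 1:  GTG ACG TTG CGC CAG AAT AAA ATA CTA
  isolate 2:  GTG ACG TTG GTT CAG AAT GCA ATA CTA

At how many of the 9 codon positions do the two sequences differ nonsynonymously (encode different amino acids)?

Codon 1: GTG Val / GTG Val — identical.
Codon 2: ACG Thr / ACG Thr — identical.
Codon 3: TTG Leu / TTG Leu — identical.
Codon 4: CGC Arg / GTT Val — nonsynonymous.
Codon 5: CAG Gln / CAG Gln — identical.
Codon 6: AAT Asn / AAT Asn — identical.
Codon 7: AAA Lys / GCA Ala — nonsynonymous.
Codon 8: ATA Ile / ATA Ile — identical.
Codon 9: CTA Leu / CTA Leu — identical.
Nonsynonymous differences: 2.

2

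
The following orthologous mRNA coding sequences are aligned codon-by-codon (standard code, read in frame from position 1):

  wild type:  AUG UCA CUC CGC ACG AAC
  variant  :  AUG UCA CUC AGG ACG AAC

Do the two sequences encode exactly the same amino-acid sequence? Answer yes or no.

Codon 1: AUG Met / AUG Met — identical.
Codon 2: UCA Ser / UCA Ser — identical.
Codon 3: CUC Leu / CUC Leu — identical.
Codon 4: CGC Arg / AGG Arg — synonymous.
Codon 5: ACG Thr / ACG Thr — identical.
Codon 6: AAC Asn / AAC Asn — identical.
Nonsynonymous differences: 0 → same protein.

yes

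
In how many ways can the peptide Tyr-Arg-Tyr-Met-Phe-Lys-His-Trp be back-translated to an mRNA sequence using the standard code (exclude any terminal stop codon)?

192

Tyr: 2 codons.
Arg: 6 codons.
Tyr: 2 codons.
Met: 1 codon.
Phe: 2 codons.
Lys: 2 codons.
His: 2 codons.
Trp: 1 codon.
2 × 6 × 2 × 1 × 2 × 2 × 2 × 1 = 192.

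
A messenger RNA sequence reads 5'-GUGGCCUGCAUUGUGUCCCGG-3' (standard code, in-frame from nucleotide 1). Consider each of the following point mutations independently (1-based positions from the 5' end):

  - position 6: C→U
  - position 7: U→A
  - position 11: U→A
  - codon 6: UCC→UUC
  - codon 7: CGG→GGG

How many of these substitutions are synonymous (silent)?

1

Codon 2: GCC (Ala) → GCU (Ala) — synonymous.
Codon 3: UGC (Cys) → AGC (Ser) — missense.
Codon 4: AUU (Ile) → AAU (Asn) — missense.
Codon 6: UCC (Ser) → UUC (Phe) — missense.
Codon 7: CGG (Arg) → GGG (Gly) — missense.
Synonymous: 1 of 5.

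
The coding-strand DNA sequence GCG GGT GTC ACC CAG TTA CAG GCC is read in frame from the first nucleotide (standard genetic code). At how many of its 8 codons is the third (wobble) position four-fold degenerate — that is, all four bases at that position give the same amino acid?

Codon 1 GCG (Ala): third position 4-fold.
Codon 2 GGT (Gly): third position 4-fold.
Codon 3 GTC (Val): third position 4-fold.
Codon 4 ACC (Thr): third position 4-fold.
Codon 5 CAG (Gln): third position 2-fold.
Codon 6 TTA (Leu): third position 2-fold.
Codon 7 CAG (Gln): third position 2-fold.
Codon 8 GCC (Ala): third position 4-fold.
Four-fold degenerate third positions: 5.

5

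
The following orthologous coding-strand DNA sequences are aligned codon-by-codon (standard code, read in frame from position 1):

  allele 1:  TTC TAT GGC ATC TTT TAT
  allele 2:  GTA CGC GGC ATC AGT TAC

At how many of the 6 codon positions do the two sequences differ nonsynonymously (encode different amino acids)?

3

Codon 1: TTC Phe / GTA Val — nonsynonymous.
Codon 2: TAT Tyr / CGC Arg — nonsynonymous.
Codon 3: GGC Gly / GGC Gly — identical.
Codon 4: ATC Ile / ATC Ile — identical.
Codon 5: TTT Phe / AGT Ser — nonsynonymous.
Codon 6: TAT Tyr / TAC Tyr — synonymous.
Nonsynonymous differences: 3.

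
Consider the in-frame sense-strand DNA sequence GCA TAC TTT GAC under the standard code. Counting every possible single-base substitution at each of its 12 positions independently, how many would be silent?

6

Codon 1 (GCA, Ala): 3 synonymous substitutions.
Codon 2 (TAC, Tyr): 1 synonymous substitution.
Codon 3 (TTT, Phe): 1 synonymous substitution.
Codon 4 (GAC, Asp): 1 synonymous substitution.
Total: 3 + 1 + 1 + 1 = 6.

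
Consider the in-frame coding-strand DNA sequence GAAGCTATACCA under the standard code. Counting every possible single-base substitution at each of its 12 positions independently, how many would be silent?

9

Codon 1 (GAA, Glu): 1 synonymous substitution.
Codon 2 (GCT, Ala): 3 synonymous substitutions.
Codon 3 (ATA, Ile): 2 synonymous substitutions.
Codon 4 (CCA, Pro): 3 synonymous substitutions.
Total: 1 + 3 + 2 + 3 = 9.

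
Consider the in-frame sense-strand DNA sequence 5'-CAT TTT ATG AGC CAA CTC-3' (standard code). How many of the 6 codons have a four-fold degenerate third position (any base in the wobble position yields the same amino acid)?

Codon 1 CAT (His): third position 2-fold.
Codon 2 TTT (Phe): third position 2-fold.
Codon 3 ATG (Met): third position 1-fold.
Codon 4 AGC (Ser): third position 2-fold.
Codon 5 CAA (Gln): third position 2-fold.
Codon 6 CTC (Leu): third position 4-fold.
Four-fold degenerate third positions: 1.

1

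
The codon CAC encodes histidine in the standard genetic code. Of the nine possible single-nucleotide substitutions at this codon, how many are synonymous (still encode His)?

Position 1: none → 0 synonymous.
Position 2: none → 0 synonymous.
Position 3: CAT → 1 synonymous.
Total: 0 + 0 + 1 = 1.

1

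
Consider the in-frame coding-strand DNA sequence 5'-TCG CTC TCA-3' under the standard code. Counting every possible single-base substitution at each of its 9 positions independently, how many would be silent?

Codon 1 (TCG, Ser): 3 synonymous substitutions.
Codon 2 (CTC, Leu): 3 synonymous substitutions.
Codon 3 (TCA, Ser): 3 synonymous substitutions.
Total: 3 + 3 + 3 = 9.

9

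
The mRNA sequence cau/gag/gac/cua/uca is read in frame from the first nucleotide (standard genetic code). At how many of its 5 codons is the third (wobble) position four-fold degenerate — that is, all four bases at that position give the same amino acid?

2

Codon 1 CAU (His): third position 2-fold.
Codon 2 GAG (Glu): third position 2-fold.
Codon 3 GAC (Asp): third position 2-fold.
Codon 4 CUA (Leu): third position 4-fold.
Codon 5 UCA (Ser): third position 4-fold.
Four-fold degenerate third positions: 2.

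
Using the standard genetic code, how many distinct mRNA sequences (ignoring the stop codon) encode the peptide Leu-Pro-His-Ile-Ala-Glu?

1152

Leu: 6 codons.
Pro: 4 codons.
His: 2 codons.
Ile: 3 codons.
Ala: 4 codons.
Glu: 2 codons.
6 × 4 × 2 × 3 × 4 × 2 = 1152.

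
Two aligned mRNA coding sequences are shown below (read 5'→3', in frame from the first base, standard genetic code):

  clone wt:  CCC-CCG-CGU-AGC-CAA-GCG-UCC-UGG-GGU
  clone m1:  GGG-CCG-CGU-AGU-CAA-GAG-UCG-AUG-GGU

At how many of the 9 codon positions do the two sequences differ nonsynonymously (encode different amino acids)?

Codon 1: CCC Pro / GGG Gly — nonsynonymous.
Codon 2: CCG Pro / CCG Pro — identical.
Codon 3: CGU Arg / CGU Arg — identical.
Codon 4: AGC Ser / AGU Ser — synonymous.
Codon 5: CAA Gln / CAA Gln — identical.
Codon 6: GCG Ala / GAG Glu — nonsynonymous.
Codon 7: UCC Ser / UCG Ser — synonymous.
Codon 8: UGG Trp / AUG Met — nonsynonymous.
Codon 9: GGU Gly / GGU Gly — identical.
Nonsynonymous differences: 3.

3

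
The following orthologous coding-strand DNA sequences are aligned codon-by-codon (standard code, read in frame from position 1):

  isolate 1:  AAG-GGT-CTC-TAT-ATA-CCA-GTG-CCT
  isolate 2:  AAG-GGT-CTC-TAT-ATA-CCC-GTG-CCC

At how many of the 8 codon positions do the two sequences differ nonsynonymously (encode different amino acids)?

0

Codon 1: AAG Lys / AAG Lys — identical.
Codon 2: GGT Gly / GGT Gly — identical.
Codon 3: CTC Leu / CTC Leu — identical.
Codon 4: TAT Tyr / TAT Tyr — identical.
Codon 5: ATA Ile / ATA Ile — identical.
Codon 6: CCA Pro / CCC Pro — synonymous.
Codon 7: GTG Val / GTG Val — identical.
Codon 8: CCT Pro / CCC Pro — synonymous.
Nonsynonymous differences: 0.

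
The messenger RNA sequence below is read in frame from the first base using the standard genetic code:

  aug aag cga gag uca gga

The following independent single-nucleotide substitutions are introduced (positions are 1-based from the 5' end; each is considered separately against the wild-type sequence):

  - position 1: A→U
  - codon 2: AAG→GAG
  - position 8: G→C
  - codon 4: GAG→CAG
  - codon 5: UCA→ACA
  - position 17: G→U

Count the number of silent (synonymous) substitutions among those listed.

Codon 1: AUG (Met) → UUG (Leu) — missense.
Codon 2: AAG (Lys) → GAG (Glu) — missense.
Codon 3: CGA (Arg) → CCA (Pro) — missense.
Codon 4: GAG (Glu) → CAG (Gln) — missense.
Codon 5: UCA (Ser) → ACA (Thr) — missense.
Codon 6: GGA (Gly) → GUA (Val) — missense.
Synonymous: 0 of 6.

0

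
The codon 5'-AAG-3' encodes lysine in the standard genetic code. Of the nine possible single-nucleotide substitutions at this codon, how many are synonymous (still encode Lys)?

Position 1: none → 0 synonymous.
Position 2: none → 0 synonymous.
Position 3: AAA → 1 synonymous.
Total: 0 + 0 + 1 = 1.

1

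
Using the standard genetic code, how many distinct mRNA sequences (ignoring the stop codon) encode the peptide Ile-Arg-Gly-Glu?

Ile: 3 codons.
Arg: 6 codons.
Gly: 4 codons.
Glu: 2 codons.
3 × 6 × 4 × 2 = 144.

144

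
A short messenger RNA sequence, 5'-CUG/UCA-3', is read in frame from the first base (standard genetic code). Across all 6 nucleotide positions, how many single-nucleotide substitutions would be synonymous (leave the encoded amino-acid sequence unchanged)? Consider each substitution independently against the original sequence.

Codon 1 (CUG, Leu): 4 synonymous substitutions.
Codon 2 (UCA, Ser): 3 synonymous substitutions.
Total: 4 + 3 = 7.

7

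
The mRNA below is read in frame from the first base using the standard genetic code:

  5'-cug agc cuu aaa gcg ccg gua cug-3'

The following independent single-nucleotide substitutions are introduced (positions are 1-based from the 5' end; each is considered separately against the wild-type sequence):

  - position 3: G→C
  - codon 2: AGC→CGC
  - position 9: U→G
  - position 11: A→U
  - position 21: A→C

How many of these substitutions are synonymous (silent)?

Codon 1: CUG (Leu) → CUC (Leu) — synonymous.
Codon 2: AGC (Ser) → CGC (Arg) — missense.
Codon 3: CUU (Leu) → CUG (Leu) — synonymous.
Codon 4: AAA (Lys) → AUA (Ile) — missense.
Codon 7: GUA (Val) → GUC (Val) — synonymous.
Synonymous: 3 of 5.

3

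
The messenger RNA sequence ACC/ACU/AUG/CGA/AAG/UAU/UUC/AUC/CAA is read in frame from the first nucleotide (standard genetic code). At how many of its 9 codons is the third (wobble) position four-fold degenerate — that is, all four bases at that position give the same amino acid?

Codon 1 ACC (Thr): third position 4-fold.
Codon 2 ACU (Thr): third position 4-fold.
Codon 3 AUG (Met): third position 1-fold.
Codon 4 CGA (Arg): third position 4-fold.
Codon 5 AAG (Lys): third position 2-fold.
Codon 6 UAU (Tyr): third position 2-fold.
Codon 7 UUC (Phe): third position 2-fold.
Codon 8 AUC (Ile): third position 3-fold.
Codon 9 CAA (Gln): third position 2-fold.
Four-fold degenerate third positions: 3.

3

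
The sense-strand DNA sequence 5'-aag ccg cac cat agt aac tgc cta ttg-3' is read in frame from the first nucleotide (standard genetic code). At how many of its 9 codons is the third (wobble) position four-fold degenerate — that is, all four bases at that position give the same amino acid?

Codon 1 AAG (Lys): third position 2-fold.
Codon 2 CCG (Pro): third position 4-fold.
Codon 3 CAC (His): third position 2-fold.
Codon 4 CAT (His): third position 2-fold.
Codon 5 AGT (Ser): third position 2-fold.
Codon 6 AAC (Asn): third position 2-fold.
Codon 7 TGC (Cys): third position 2-fold.
Codon 8 CTA (Leu): third position 4-fold.
Codon 9 TTG (Leu): third position 2-fold.
Four-fold degenerate third positions: 2.

2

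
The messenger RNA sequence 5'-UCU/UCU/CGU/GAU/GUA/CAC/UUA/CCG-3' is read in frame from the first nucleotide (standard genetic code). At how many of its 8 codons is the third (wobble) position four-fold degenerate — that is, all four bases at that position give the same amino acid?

Codon 1 UCU (Ser): third position 4-fold.
Codon 2 UCU (Ser): third position 4-fold.
Codon 3 CGU (Arg): third position 4-fold.
Codon 4 GAU (Asp): third position 2-fold.
Codon 5 GUA (Val): third position 4-fold.
Codon 6 CAC (His): third position 2-fold.
Codon 7 UUA (Leu): third position 2-fold.
Codon 8 CCG (Pro): third position 4-fold.
Four-fold degenerate third positions: 5.

5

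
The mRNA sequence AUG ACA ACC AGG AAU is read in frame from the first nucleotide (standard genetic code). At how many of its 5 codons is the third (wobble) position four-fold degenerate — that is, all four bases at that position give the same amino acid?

2

Codon 1 AUG (Met): third position 1-fold.
Codon 2 ACA (Thr): third position 4-fold.
Codon 3 ACC (Thr): third position 4-fold.
Codon 4 AGG (Arg): third position 2-fold.
Codon 5 AAU (Asn): third position 2-fold.
Four-fold degenerate third positions: 2.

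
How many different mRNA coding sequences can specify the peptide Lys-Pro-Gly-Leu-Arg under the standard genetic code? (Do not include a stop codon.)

Lys: 2 codons.
Pro: 4 codons.
Gly: 4 codons.
Leu: 6 codons.
Arg: 6 codons.
2 × 4 × 4 × 6 × 6 = 1152.

1152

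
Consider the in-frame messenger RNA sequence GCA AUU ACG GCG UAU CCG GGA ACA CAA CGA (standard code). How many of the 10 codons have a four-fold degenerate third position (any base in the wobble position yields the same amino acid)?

7

Codon 1 GCA (Ala): third position 4-fold.
Codon 2 AUU (Ile): third position 3-fold.
Codon 3 ACG (Thr): third position 4-fold.
Codon 4 GCG (Ala): third position 4-fold.
Codon 5 UAU (Tyr): third position 2-fold.
Codon 6 CCG (Pro): third position 4-fold.
Codon 7 GGA (Gly): third position 4-fold.
Codon 8 ACA (Thr): third position 4-fold.
Codon 9 CAA (Gln): third position 2-fold.
Codon 10 CGA (Arg): third position 4-fold.
Four-fold degenerate third positions: 7.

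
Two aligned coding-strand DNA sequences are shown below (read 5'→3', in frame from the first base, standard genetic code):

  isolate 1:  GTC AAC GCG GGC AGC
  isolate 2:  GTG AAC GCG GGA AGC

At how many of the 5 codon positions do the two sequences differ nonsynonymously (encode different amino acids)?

0

Codon 1: GTC Val / GTG Val — synonymous.
Codon 2: AAC Asn / AAC Asn — identical.
Codon 3: GCG Ala / GCG Ala — identical.
Codon 4: GGC Gly / GGA Gly — synonymous.
Codon 5: AGC Ser / AGC Ser — identical.
Nonsynonymous differences: 0.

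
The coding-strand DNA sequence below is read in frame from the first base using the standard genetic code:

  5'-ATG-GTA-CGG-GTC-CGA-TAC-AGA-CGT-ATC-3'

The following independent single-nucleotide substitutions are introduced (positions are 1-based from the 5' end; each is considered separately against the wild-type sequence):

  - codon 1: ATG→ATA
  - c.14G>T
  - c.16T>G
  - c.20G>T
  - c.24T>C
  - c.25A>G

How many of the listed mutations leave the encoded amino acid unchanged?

Codon 1: ATG (Met) → ATA (Ile) — missense.
Codon 5: CGA (Arg) → CTA (Leu) — missense.
Codon 6: TAC (Tyr) → GAC (Asp) — missense.
Codon 7: AGA (Arg) → ATA (Ile) — missense.
Codon 8: CGT (Arg) → CGC (Arg) — synonymous.
Codon 9: ATC (Ile) → GTC (Val) — missense.
Synonymous: 1 of 6.

1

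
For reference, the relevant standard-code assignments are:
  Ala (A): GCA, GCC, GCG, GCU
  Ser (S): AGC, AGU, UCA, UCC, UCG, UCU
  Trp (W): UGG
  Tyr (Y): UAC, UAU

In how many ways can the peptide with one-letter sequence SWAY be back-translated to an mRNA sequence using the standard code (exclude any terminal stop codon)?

Ser: 6 codons.
Trp: 1 codon.
Ala: 4 codons.
Tyr: 2 codons.
6 × 1 × 4 × 2 = 48.

48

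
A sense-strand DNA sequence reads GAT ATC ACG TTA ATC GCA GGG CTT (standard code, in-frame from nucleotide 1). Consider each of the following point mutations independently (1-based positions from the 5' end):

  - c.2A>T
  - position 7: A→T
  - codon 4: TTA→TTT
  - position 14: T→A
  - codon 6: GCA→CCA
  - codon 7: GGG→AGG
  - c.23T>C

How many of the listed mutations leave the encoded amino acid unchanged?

Codon 1: GAT (Asp) → GTT (Val) — missense.
Codon 3: ACG (Thr) → TCG (Ser) — missense.
Codon 4: TTA (Leu) → TTT (Phe) — missense.
Codon 5: ATC (Ile) → AAC (Asn) — missense.
Codon 6: GCA (Ala) → CCA (Pro) — missense.
Codon 7: GGG (Gly) → AGG (Arg) — missense.
Codon 8: CTT (Leu) → CCT (Pro) — missense.
Synonymous: 0 of 7.

0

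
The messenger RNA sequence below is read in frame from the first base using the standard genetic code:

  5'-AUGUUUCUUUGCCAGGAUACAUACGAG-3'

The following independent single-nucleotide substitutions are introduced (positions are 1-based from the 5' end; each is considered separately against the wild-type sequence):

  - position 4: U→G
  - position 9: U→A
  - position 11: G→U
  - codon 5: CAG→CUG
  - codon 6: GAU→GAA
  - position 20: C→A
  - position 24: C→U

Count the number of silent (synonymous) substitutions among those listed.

2

Codon 2: UUU (Phe) → GUU (Val) — missense.
Codon 3: CUU (Leu) → CUA (Leu) — synonymous.
Codon 4: UGC (Cys) → UUC (Phe) — missense.
Codon 5: CAG (Gln) → CUG (Leu) — missense.
Codon 6: GAU (Asp) → GAA (Glu) — missense.
Codon 7: ACA (Thr) → AAA (Lys) — missense.
Codon 8: UAC (Tyr) → UAU (Tyr) — synonymous.
Synonymous: 2 of 7.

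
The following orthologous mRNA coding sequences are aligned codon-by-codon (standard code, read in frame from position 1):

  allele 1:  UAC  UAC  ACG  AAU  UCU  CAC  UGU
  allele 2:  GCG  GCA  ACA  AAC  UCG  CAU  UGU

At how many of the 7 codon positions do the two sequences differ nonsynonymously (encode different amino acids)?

Codon 1: UAC Tyr / GCG Ala — nonsynonymous.
Codon 2: UAC Tyr / GCA Ala — nonsynonymous.
Codon 3: ACG Thr / ACA Thr — synonymous.
Codon 4: AAU Asn / AAC Asn — synonymous.
Codon 5: UCU Ser / UCG Ser — synonymous.
Codon 6: CAC His / CAU His — synonymous.
Codon 7: UGU Cys / UGU Cys — identical.
Nonsynonymous differences: 2.

2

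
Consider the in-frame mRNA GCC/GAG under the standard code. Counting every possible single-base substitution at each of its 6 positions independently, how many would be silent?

4

Codon 1 (GCC, Ala): 3 synonymous substitutions.
Codon 2 (GAG, Glu): 1 synonymous substitution.
Total: 3 + 1 = 4.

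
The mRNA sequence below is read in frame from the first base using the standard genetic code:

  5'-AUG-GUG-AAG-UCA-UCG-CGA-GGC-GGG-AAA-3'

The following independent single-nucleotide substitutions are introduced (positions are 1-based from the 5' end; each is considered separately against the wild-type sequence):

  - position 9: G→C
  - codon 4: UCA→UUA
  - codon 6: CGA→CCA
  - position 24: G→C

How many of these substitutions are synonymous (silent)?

1

Codon 3: AAG (Lys) → AAC (Asn) — missense.
Codon 4: UCA (Ser) → UUA (Leu) — missense.
Codon 6: CGA (Arg) → CCA (Pro) — missense.
Codon 8: GGG (Gly) → GGC (Gly) — synonymous.
Synonymous: 1 of 4.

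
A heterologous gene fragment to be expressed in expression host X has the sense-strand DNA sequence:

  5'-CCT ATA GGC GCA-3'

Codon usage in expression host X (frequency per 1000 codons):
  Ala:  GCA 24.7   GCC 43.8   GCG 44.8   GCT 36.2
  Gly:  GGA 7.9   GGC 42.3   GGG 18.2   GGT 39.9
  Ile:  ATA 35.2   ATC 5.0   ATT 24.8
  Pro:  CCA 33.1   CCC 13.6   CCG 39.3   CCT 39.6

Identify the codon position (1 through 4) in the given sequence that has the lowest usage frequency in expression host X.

4

Codon 1 CCT (Pro): 39.6 per 1000.
Codon 2 ATA (Ile): 35.2 per 1000.
Codon 3 GGC (Gly): 42.3 per 1000.
Codon 4 GCA (Ala): 24.7 per 1000.
Lowest frequency is 24.7 at codon 4.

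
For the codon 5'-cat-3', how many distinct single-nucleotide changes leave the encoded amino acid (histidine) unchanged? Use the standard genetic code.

1

Position 1: none → 0 synonymous.
Position 2: none → 0 synonymous.
Position 3: CAC → 1 synonymous.
Total: 0 + 0 + 1 = 1.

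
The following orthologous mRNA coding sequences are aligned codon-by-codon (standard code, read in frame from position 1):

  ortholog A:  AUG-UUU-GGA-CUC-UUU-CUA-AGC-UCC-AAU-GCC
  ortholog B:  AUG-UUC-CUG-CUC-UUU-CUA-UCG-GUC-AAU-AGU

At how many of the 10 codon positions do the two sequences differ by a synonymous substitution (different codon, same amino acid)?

2

Codon 1: AUG Met / AUG Met — identical.
Codon 2: UUU Phe / UUC Phe — synonymous.
Codon 3: GGA Gly / CUG Leu — nonsynonymous.
Codon 4: CUC Leu / CUC Leu — identical.
Codon 5: UUU Phe / UUU Phe — identical.
Codon 6: CUA Leu / CUA Leu — identical.
Codon 7: AGC Ser / UCG Ser — synonymous.
Codon 8: UCC Ser / GUC Val — nonsynonymous.
Codon 9: AAU Asn / AAU Asn — identical.
Codon 10: GCC Ala / AGU Ser — nonsynonymous.
Synonymous differences: 2.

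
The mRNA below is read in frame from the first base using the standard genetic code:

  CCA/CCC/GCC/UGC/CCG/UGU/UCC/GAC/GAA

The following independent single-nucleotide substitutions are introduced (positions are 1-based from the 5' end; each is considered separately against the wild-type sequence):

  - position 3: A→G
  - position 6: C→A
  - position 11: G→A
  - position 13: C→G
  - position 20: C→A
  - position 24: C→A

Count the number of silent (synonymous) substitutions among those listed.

2

Codon 1: CCA (Pro) → CCG (Pro) — synonymous.
Codon 2: CCC (Pro) → CCA (Pro) — synonymous.
Codon 4: UGC (Cys) → UAC (Tyr) — missense.
Codon 5: CCG (Pro) → GCG (Ala) — missense.
Codon 7: UCC (Ser) → UAC (Tyr) — missense.
Codon 8: GAC (Asp) → GAA (Glu) — missense.
Synonymous: 2 of 6.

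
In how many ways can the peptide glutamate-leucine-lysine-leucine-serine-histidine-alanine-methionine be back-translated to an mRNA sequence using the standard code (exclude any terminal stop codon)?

6912

Glu: 2 codons.
Leu: 6 codons.
Lys: 2 codons.
Leu: 6 codons.
Ser: 6 codons.
His: 2 codons.
Ala: 4 codons.
Met: 1 codon.
2 × 6 × 2 × 6 × 6 × 2 × 4 × 1 = 6912.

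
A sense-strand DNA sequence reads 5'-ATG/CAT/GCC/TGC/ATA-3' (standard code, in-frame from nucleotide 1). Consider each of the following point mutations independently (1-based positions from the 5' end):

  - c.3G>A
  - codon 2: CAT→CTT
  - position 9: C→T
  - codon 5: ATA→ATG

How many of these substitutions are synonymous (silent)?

1

Codon 1: ATG (Met) → ATA (Ile) — missense.
Codon 2: CAT (His) → CTT (Leu) — missense.
Codon 3: GCC (Ala) → GCT (Ala) — synonymous.
Codon 5: ATA (Ile) → ATG (Met) — missense.
Synonymous: 1 of 4.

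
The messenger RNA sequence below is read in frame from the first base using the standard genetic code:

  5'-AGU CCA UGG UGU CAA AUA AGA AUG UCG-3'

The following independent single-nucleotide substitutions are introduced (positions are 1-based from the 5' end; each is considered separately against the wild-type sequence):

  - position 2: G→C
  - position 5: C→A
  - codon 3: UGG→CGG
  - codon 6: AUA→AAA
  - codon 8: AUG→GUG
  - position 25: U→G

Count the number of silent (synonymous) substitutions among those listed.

0

Codon 1: AGU (Ser) → ACU (Thr) — missense.
Codon 2: CCA (Pro) → CAA (Gln) — missense.
Codon 3: UGG (Trp) → CGG (Arg) — missense.
Codon 6: AUA (Ile) → AAA (Lys) — missense.
Codon 8: AUG (Met) → GUG (Val) — missense.
Codon 9: UCG (Ser) → GCG (Ala) — missense.
Synonymous: 0 of 6.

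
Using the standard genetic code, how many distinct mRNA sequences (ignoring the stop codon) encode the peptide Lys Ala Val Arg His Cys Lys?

1536

Lys: 2 codons.
Ala: 4 codons.
Val: 4 codons.
Arg: 6 codons.
His: 2 codons.
Cys: 2 codons.
Lys: 2 codons.
2 × 4 × 4 × 6 × 2 × 2 × 2 = 1536.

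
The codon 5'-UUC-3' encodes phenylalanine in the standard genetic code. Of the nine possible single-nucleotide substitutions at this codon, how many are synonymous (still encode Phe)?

Position 1: none → 0 synonymous.
Position 2: none → 0 synonymous.
Position 3: UUU → 1 synonymous.
Total: 0 + 0 + 1 = 1.

1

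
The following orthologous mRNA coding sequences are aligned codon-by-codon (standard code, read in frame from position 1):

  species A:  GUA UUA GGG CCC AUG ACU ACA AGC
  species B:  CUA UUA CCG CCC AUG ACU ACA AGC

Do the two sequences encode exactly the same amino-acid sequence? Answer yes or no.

no

Codon 1: GUA Val / CUA Leu — nonsynonymous.
Codon 2: UUA Leu / UUA Leu — identical.
Codon 3: GGG Gly / CCG Pro — nonsynonymous.
Codon 4: CCC Pro / CCC Pro — identical.
Codon 5: AUG Met / AUG Met — identical.
Codon 6: ACU Thr / ACU Thr — identical.
Codon 7: ACA Thr / ACA Thr — identical.
Codon 8: AGC Ser / AGC Ser — identical.
Nonsynonymous differences: 2 → different protein.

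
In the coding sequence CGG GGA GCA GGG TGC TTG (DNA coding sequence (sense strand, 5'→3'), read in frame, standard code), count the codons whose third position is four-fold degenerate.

4

Codon 1 CGG (Arg): third position 4-fold.
Codon 2 GGA (Gly): third position 4-fold.
Codon 3 GCA (Ala): third position 4-fold.
Codon 4 GGG (Gly): third position 4-fold.
Codon 5 TGC (Cys): third position 2-fold.
Codon 6 TTG (Leu): third position 2-fold.
Four-fold degenerate third positions: 4.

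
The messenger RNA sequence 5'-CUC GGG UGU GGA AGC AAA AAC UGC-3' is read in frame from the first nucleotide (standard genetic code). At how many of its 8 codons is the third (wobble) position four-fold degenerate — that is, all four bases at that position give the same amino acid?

Codon 1 CUC (Leu): third position 4-fold.
Codon 2 GGG (Gly): third position 4-fold.
Codon 3 UGU (Cys): third position 2-fold.
Codon 4 GGA (Gly): third position 4-fold.
Codon 5 AGC (Ser): third position 2-fold.
Codon 6 AAA (Lys): third position 2-fold.
Codon 7 AAC (Asn): third position 2-fold.
Codon 8 UGC (Cys): third position 2-fold.
Four-fold degenerate third positions: 3.

3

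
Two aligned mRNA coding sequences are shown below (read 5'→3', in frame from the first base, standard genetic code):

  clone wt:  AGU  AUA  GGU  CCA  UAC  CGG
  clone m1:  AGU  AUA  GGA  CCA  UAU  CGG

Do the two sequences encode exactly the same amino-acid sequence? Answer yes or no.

Codon 1: AGU Ser / AGU Ser — identical.
Codon 2: AUA Ile / AUA Ile — identical.
Codon 3: GGU Gly / GGA Gly — synonymous.
Codon 4: CCA Pro / CCA Pro — identical.
Codon 5: UAC Tyr / UAU Tyr — synonymous.
Codon 6: CGG Arg / CGG Arg — identical.
Nonsynonymous differences: 0 → same protein.

yes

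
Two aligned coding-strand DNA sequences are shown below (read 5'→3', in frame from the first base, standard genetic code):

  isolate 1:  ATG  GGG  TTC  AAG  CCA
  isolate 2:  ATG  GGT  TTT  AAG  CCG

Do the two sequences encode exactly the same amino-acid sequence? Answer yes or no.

Codon 1: ATG Met / ATG Met — identical.
Codon 2: GGG Gly / GGT Gly — synonymous.
Codon 3: TTC Phe / TTT Phe — synonymous.
Codon 4: AAG Lys / AAG Lys — identical.
Codon 5: CCA Pro / CCG Pro — synonymous.
Nonsynonymous differences: 0 → same protein.

yes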